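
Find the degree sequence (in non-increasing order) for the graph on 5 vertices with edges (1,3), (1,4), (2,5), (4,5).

Step 1: Count edges incident to each vertex:
  deg(1) = 2 (neighbors: 3, 4)
  deg(2) = 1 (neighbors: 5)
  deg(3) = 1 (neighbors: 1)
  deg(4) = 2 (neighbors: 1, 5)
  deg(5) = 2 (neighbors: 2, 4)

Step 2: Sort degrees in non-increasing order:
  Degrees: [2, 1, 1, 2, 2] -> sorted: [2, 2, 2, 1, 1]

Degree sequence: [2, 2, 2, 1, 1]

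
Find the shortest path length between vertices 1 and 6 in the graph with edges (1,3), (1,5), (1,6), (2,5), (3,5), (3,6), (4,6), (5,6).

Step 1: Build adjacency list:
  1: 3, 5, 6
  2: 5
  3: 1, 5, 6
  4: 6
  5: 1, 2, 3, 6
  6: 1, 3, 4, 5

Step 2: BFS from vertex 1 to find shortest path to 6:
  vertex 3 reached at distance 1
  vertex 5 reached at distance 1
  vertex 6 reached at distance 1

Step 3: Shortest path: 1 -> 6
Path length: 1 edge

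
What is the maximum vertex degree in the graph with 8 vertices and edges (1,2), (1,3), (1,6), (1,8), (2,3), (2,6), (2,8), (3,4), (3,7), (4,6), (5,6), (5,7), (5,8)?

Step 1: Count edges incident to each vertex:
  deg(1) = 4 (neighbors: 2, 3, 6, 8)
  deg(2) = 4 (neighbors: 1, 3, 6, 8)
  deg(3) = 4 (neighbors: 1, 2, 4, 7)
  deg(4) = 2 (neighbors: 3, 6)
  deg(5) = 3 (neighbors: 6, 7, 8)
  deg(6) = 4 (neighbors: 1, 2, 4, 5)
  deg(7) = 2 (neighbors: 3, 5)
  deg(8) = 3 (neighbors: 1, 2, 5)

Step 2: Find maximum:
  max(4, 4, 4, 2, 3, 4, 2, 3) = 4 (vertex 1)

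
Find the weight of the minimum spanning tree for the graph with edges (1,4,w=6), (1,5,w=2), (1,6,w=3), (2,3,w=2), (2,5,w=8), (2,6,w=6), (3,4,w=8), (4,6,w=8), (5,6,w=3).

Apply Kruskal's algorithm (sort edges by weight, add if no cycle):

Sorted edges by weight:
  (1,5) w=2
  (2,3) w=2
  (1,6) w=3
  (5,6) w=3
  (1,4) w=6
  (2,6) w=6
  (2,5) w=8
  (3,4) w=8
  (4,6) w=8

Add edge (1,5) w=2 -- no cycle. Running total: 2
Add edge (2,3) w=2 -- no cycle. Running total: 4
Add edge (1,6) w=3 -- no cycle. Running total: 7
Skip edge (5,6) w=3 -- would create cycle
Add edge (1,4) w=6 -- no cycle. Running total: 13
Add edge (2,6) w=6 -- no cycle. Running total: 19

MST edges: (1,5,w=2), (2,3,w=2), (1,6,w=3), (1,4,w=6), (2,6,w=6)
Total MST weight: 2 + 2 + 3 + 6 + 6 = 19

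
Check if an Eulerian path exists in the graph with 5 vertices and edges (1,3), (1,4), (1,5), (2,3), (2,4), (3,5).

Step 1: Find the degree of each vertex:
  deg(1) = 3
  deg(2) = 2
  deg(3) = 3
  deg(4) = 2
  deg(5) = 2

Step 2: Count vertices with odd degree:
  Odd-degree vertices: 1, 3 (2 total)

Step 3: Apply Euler's theorem:
  - Eulerian circuit exists iff graph is connected and all vertices have even degree
  - Eulerian path exists iff graph is connected and has 0 or 2 odd-degree vertices

Graph is connected with exactly 2 odd-degree vertices (1, 3).
Eulerian path exists (starting and ending at the odd-degree vertices), but no Eulerian circuit.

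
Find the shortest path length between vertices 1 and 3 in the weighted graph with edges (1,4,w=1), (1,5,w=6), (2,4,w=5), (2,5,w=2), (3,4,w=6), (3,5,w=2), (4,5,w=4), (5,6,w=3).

Step 1: Build adjacency list with weights:
  1: 4(w=1), 5(w=6)
  2: 4(w=5), 5(w=2)
  3: 4(w=6), 5(w=2)
  4: 1(w=1), 2(w=5), 3(w=6), 5(w=4)
  5: 1(w=6), 2(w=2), 3(w=2), 4(w=4), 6(w=3)
  6: 5(w=3)

Step 2: Apply Dijkstra's algorithm from vertex 1:
  Visit vertex 1 (distance=0)
    Update dist[4] = 1
    Update dist[5] = 6
  Visit vertex 4 (distance=1)
    Update dist[2] = 6
    Update dist[3] = 7
    Update dist[5] = 5
  Visit vertex 5 (distance=5)
    Update dist[6] = 8
  Visit vertex 2 (distance=6)
  Visit vertex 3 (distance=7)

Step 3: Shortest path: 1 -> 4 -> 3
Total weight: 1 + 6 = 7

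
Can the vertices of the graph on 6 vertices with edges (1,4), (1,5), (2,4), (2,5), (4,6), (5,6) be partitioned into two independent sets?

Step 1: Attempt 2-coloring using BFS:
  Start at vertex 1, assign color 0
  Color vertex 4 with color 1 (neighbor of 1)
  Color vertex 5 with color 1 (neighbor of 1)
  Color vertex 2 with color 0 (neighbor of 4)
  Color vertex 6 with color 0 (neighbor of 4)
  Start new component at vertex 3, assign color 0

Step 2: 2-coloring succeeded. No conflicts found.
  Set A (color 0): {1, 2, 3, 6}
  Set B (color 1): {4, 5}

The graph is bipartite with partition {1, 2, 3, 6}, {4, 5}.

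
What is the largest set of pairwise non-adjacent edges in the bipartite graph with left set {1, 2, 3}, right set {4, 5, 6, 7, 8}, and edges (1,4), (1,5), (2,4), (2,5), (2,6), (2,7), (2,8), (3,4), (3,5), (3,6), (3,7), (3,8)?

Step 1: List the neighbors of each left vertex:
  1: 4, 5
  2: 4, 5, 6, 7, 8
  3: 4, 5, 6, 7, 8

Step 2: Greedily match left vertices, then look for augmenting paths:
  Match 1 -- 4
  Match 2 -- 5
  Match 3 -- 6
  No augmenting path remains.

Step 3: Verify this is maximum:
  Matching size 3 = min(|L|, |R|) = min(3, 5), which is an upper bound, so this matching is maximum.

Maximum matching: {(1,4), (2,5), (3,6)}
Size: 3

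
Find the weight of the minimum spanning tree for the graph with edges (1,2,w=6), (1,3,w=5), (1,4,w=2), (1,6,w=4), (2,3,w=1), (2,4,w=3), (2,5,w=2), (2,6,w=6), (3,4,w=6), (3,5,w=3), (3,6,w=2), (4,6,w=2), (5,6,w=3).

Apply Kruskal's algorithm (sort edges by weight, add if no cycle):

Sorted edges by weight:
  (2,3) w=1
  (1,4) w=2
  (2,5) w=2
  (3,6) w=2
  (4,6) w=2
  (2,4) w=3
  (3,5) w=3
  (5,6) w=3
  (1,6) w=4
  (1,3) w=5
  (1,2) w=6
  (2,6) w=6
  (3,4) w=6

Add edge (2,3) w=1 -- no cycle. Running total: 1
Add edge (1,4) w=2 -- no cycle. Running total: 3
Add edge (2,5) w=2 -- no cycle. Running total: 5
Add edge (3,6) w=2 -- no cycle. Running total: 7
Add edge (4,6) w=2 -- no cycle. Running total: 9

MST edges: (2,3,w=1), (1,4,w=2), (2,5,w=2), (3,6,w=2), (4,6,w=2)
Total MST weight: 1 + 2 + 2 + 2 + 2 = 9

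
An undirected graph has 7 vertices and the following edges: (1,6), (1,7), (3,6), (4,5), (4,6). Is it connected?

Step 1: Build adjacency list from edges:
  1: 6, 7
  2: (none)
  3: 6
  4: 5, 6
  5: 4
  6: 1, 3, 4
  7: 1

Step 2: Run BFS/DFS from vertex 1:
  Visited: {1, 6, 7, 3, 4, 5}
  Reached 6 of 7 vertices

Step 3: Only 6 of 7 vertices reached. Graph is disconnected.
Connected components: {1, 3, 4, 5, 6, 7}, {2}
Answer: No, the graph is not connected (2 components).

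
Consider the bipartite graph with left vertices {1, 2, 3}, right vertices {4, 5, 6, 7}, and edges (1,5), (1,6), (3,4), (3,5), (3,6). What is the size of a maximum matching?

Step 1: List the neighbors of each left vertex:
  1: 5, 6
  2: (none)
  3: 4, 5, 6

Step 2: Greedily match left vertices, then look for augmenting paths:
  Match 1 -- 5
  Match 3 -- 4
  No augmenting path remains.

Step 3: Verify this is maximum:
  Matching has size 2. The vertex set {1, 3} covers every edge and has size 2; any matching has at most one edge per cover vertex, so 2 is maximum (König's theorem).

Maximum matching: {(1,5), (3,4)}
Size: 2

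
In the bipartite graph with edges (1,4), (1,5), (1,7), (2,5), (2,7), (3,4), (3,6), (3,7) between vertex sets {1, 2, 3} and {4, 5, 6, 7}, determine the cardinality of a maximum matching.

Step 1: List the neighbors of each left vertex:
  1: 4, 5, 7
  2: 5, 7
  3: 4, 6, 7

Step 2: Greedily match left vertices, then look for augmenting paths:
  Match 1 -- 4
  Match 2 -- 5
  Match 3 -- 6
  No augmenting path remains.

Step 3: Verify this is maximum:
  Matching size 3 = min(|L|, |R|) = min(3, 4), which is an upper bound, so this matching is maximum.

Maximum matching: {(1,4), (2,5), (3,6)}
Size: 3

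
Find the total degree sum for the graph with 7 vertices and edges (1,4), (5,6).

Step 1: Count edges incident to each vertex:
  deg(1) = 1 (neighbors: 4)
  deg(2) = 0 (neighbors: none)
  deg(3) = 0 (neighbors: none)
  deg(4) = 1 (neighbors: 1)
  deg(5) = 1 (neighbors: 6)
  deg(6) = 1 (neighbors: 5)
  deg(7) = 0 (neighbors: none)

Step 2: Sum all degrees:
  1 + 0 + 0 + 1 + 1 + 1 + 0 = 4

Verification: sum of degrees = 2 * |E| = 2 * 2 = 4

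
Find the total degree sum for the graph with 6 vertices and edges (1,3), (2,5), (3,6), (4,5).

Step 1: Count edges incident to each vertex:
  deg(1) = 1 (neighbors: 3)
  deg(2) = 1 (neighbors: 5)
  deg(3) = 2 (neighbors: 1, 6)
  deg(4) = 1 (neighbors: 5)
  deg(5) = 2 (neighbors: 2, 4)
  deg(6) = 1 (neighbors: 3)

Step 2: Sum all degrees:
  1 + 1 + 2 + 1 + 2 + 1 = 8

Verification: sum of degrees = 2 * |E| = 2 * 4 = 8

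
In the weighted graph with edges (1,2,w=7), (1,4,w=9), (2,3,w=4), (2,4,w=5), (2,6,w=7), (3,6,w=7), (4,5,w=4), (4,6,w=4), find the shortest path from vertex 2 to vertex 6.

Step 1: Build adjacency list with weights:
  1: 2(w=7), 4(w=9)
  2: 1(w=7), 3(w=4), 4(w=5), 6(w=7)
  3: 2(w=4), 6(w=7)
  4: 1(w=9), 2(w=5), 5(w=4), 6(w=4)
  5: 4(w=4)
  6: 2(w=7), 3(w=7), 4(w=4)

Step 2: Apply Dijkstra's algorithm from vertex 2:
  Visit vertex 2 (distance=0)
    Update dist[1] = 7
    Update dist[3] = 4
    Update dist[4] = 5
    Update dist[6] = 7
  Visit vertex 3 (distance=4)
  Visit vertex 4 (distance=5)
    Update dist[5] = 9
  Visit vertex 1 (distance=7)
  Visit vertex 6 (distance=7)

Step 3: Shortest path: 2 -> 6
Total weight: 7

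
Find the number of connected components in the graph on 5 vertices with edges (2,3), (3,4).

Step 1: Build adjacency list from edges:
  1: (none)
  2: 3
  3: 2, 4
  4: 3
  5: (none)

Step 2: Run BFS/DFS from vertex 1:
  Visited: {1}
  Reached 1 of 5 vertices

Step 3: Only 1 of 5 vertices reached. Graph is disconnected.
Connected components: {1}, {2, 3, 4}, {5}
Number of connected components: 3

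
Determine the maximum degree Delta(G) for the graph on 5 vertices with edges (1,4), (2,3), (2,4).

Step 1: Count edges incident to each vertex:
  deg(1) = 1 (neighbors: 4)
  deg(2) = 2 (neighbors: 3, 4)
  deg(3) = 1 (neighbors: 2)
  deg(4) = 2 (neighbors: 1, 2)
  deg(5) = 0 (neighbors: none)

Step 2: Find maximum:
  max(1, 2, 1, 2, 0) = 2 (vertex 2)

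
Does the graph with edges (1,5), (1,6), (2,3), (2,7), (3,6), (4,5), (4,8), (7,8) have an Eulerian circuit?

Step 1: Find the degree of each vertex:
  deg(1) = 2
  deg(2) = 2
  deg(3) = 2
  deg(4) = 2
  deg(5) = 2
  deg(6) = 2
  deg(7) = 2
  deg(8) = 2

Step 2: Count vertices with odd degree:
  All vertices have even degree (0 odd-degree vertices)

Step 3: Apply Euler's theorem:
  - Eulerian circuit exists iff graph is connected and all vertices have even degree
  - Eulerian path exists iff graph is connected and has 0 or 2 odd-degree vertices

Graph is connected with 0 odd-degree vertices.
Both Eulerian circuit and Eulerian path exist.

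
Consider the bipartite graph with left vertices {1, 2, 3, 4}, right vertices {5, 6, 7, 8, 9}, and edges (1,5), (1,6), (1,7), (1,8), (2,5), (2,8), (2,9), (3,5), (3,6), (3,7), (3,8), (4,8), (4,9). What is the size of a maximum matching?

Step 1: List the neighbors of each left vertex:
  1: 5, 6, 7, 8
  2: 5, 8, 9
  3: 5, 6, 7, 8
  4: 8, 9

Step 2: Greedily match left vertices, then look for augmenting paths:
  Match 1 -- 5
  Match 2 -- 8
  Match 3 -- 6
  Match 4 -- 9
  No augmenting path remains.

Step 3: Verify this is maximum:
  Matching size 4 = min(|L|, |R|) = min(4, 5), which is an upper bound, so this matching is maximum.

Maximum matching: {(1,5), (2,8), (3,6), (4,9)}
Size: 4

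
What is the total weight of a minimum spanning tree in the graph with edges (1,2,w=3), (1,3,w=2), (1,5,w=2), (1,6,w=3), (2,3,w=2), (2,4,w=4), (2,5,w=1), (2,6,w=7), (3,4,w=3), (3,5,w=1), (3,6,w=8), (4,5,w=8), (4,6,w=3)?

Apply Kruskal's algorithm (sort edges by weight, add if no cycle):

Sorted edges by weight:
  (2,5) w=1
  (3,5) w=1
  (1,5) w=2
  (1,3) w=2
  (2,3) w=2
  (1,2) w=3
  (1,6) w=3
  (3,4) w=3
  (4,6) w=3
  (2,4) w=4
  (2,6) w=7
  (3,6) w=8
  (4,5) w=8

Add edge (2,5) w=1 -- no cycle. Running total: 1
Add edge (3,5) w=1 -- no cycle. Running total: 2
Add edge (1,5) w=2 -- no cycle. Running total: 4
Skip edge (1,3) w=2 -- would create cycle
Skip edge (2,3) w=2 -- would create cycle
Skip edge (1,2) w=3 -- would create cycle
Add edge (1,6) w=3 -- no cycle. Running total: 7
Add edge (3,4) w=3 -- no cycle. Running total: 10

MST edges: (2,5,w=1), (3,5,w=1), (1,5,w=2), (1,6,w=3), (3,4,w=3)
Total MST weight: 1 + 1 + 2 + 3 + 3 = 10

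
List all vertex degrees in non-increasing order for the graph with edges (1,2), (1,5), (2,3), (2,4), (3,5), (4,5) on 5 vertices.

Step 1: Count edges incident to each vertex:
  deg(1) = 2 (neighbors: 2, 5)
  deg(2) = 3 (neighbors: 1, 3, 4)
  deg(3) = 2 (neighbors: 2, 5)
  deg(4) = 2 (neighbors: 2, 5)
  deg(5) = 3 (neighbors: 1, 3, 4)

Step 2: Sort degrees in non-increasing order:
  Degrees: [2, 3, 2, 2, 3] -> sorted: [3, 3, 2, 2, 2]

Degree sequence: [3, 3, 2, 2, 2]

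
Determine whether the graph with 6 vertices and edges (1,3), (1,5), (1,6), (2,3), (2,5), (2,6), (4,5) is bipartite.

Step 1: Attempt 2-coloring using BFS:
  Start at vertex 1, assign color 0
  Color vertex 3 with color 1 (neighbor of 1)
  Color vertex 5 with color 1 (neighbor of 1)
  Color vertex 6 with color 1 (neighbor of 1)
  Color vertex 2 with color 0 (neighbor of 3)
  Color vertex 4 with color 0 (neighbor of 5)

Step 2: 2-coloring succeeded. No conflicts found.
  Set A (color 0): {1, 2, 4}
  Set B (color 1): {3, 5, 6}

The graph is bipartite with partition {1, 2, 4}, {3, 5, 6}.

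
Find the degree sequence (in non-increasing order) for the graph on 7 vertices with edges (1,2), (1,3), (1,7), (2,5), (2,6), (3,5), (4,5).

Step 1: Count edges incident to each vertex:
  deg(1) = 3 (neighbors: 2, 3, 7)
  deg(2) = 3 (neighbors: 1, 5, 6)
  deg(3) = 2 (neighbors: 1, 5)
  deg(4) = 1 (neighbors: 5)
  deg(5) = 3 (neighbors: 2, 3, 4)
  deg(6) = 1 (neighbors: 2)
  deg(7) = 1 (neighbors: 1)

Step 2: Sort degrees in non-increasing order:
  Degrees: [3, 3, 2, 1, 3, 1, 1] -> sorted: [3, 3, 3, 2, 1, 1, 1]

Degree sequence: [3, 3, 3, 2, 1, 1, 1]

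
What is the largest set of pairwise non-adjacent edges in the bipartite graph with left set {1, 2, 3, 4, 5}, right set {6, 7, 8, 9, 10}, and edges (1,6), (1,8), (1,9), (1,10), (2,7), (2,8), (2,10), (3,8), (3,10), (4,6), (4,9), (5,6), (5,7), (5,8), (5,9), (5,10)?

Step 1: List the neighbors of each left vertex:
  1: 6, 8, 9, 10
  2: 7, 8, 10
  3: 8, 10
  4: 6, 9
  5: 6, 7, 8, 9, 10

Step 2: Greedily match left vertices, then look for augmenting paths:
  Match 1 -- 6
  Match 2 -- 7
  Match 3 -- 8
  Match 4 -- 9
  Match 5 -- 10
  No augmenting path remains.

Step 3: Verify this is maximum:
  Matching size 5 = min(|L|, |R|) = min(5, 5), which is an upper bound, so this matching is maximum.

Maximum matching: {(1,6), (2,7), (3,8), (4,9), (5,10)}
Size: 5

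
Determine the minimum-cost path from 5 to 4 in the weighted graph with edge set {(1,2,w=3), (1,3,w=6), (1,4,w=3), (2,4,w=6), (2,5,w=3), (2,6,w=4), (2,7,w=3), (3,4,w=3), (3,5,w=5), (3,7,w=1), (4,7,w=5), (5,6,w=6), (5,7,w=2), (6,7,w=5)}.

Step 1: Build adjacency list with weights:
  1: 2(w=3), 3(w=6), 4(w=3)
  2: 1(w=3), 4(w=6), 5(w=3), 6(w=4), 7(w=3)
  3: 1(w=6), 4(w=3), 5(w=5), 7(w=1)
  4: 1(w=3), 2(w=6), 3(w=3), 7(w=5)
  5: 2(w=3), 3(w=5), 6(w=6), 7(w=2)
  6: 2(w=4), 5(w=6), 7(w=5)
  7: 2(w=3), 3(w=1), 4(w=5), 5(w=2), 6(w=5)

Step 2: Apply Dijkstra's algorithm from vertex 5:
  Visit vertex 5 (distance=0)
    Update dist[2] = 3
    Update dist[3] = 5
    Update dist[6] = 6
    Update dist[7] = 2
  Visit vertex 7 (distance=2)
    Update dist[3] = 3
    Update dist[4] = 7
  Visit vertex 2 (distance=3)
    Update dist[1] = 6
  Visit vertex 3 (distance=3)
    Update dist[4] = 6
  Visit vertex 1 (distance=6)
  Visit vertex 4 (distance=6)

Step 3: Shortest path: 5 -> 7 -> 3 -> 4
Total weight: 2 + 1 + 3 = 6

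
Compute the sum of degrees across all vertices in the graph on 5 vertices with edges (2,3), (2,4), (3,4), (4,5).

Step 1: Count edges incident to each vertex:
  deg(1) = 0 (neighbors: none)
  deg(2) = 2 (neighbors: 3, 4)
  deg(3) = 2 (neighbors: 2, 4)
  deg(4) = 3 (neighbors: 2, 3, 5)
  deg(5) = 1 (neighbors: 4)

Step 2: Sum all degrees:
  0 + 2 + 2 + 3 + 1 = 8

Verification: sum of degrees = 2 * |E| = 2 * 4 = 8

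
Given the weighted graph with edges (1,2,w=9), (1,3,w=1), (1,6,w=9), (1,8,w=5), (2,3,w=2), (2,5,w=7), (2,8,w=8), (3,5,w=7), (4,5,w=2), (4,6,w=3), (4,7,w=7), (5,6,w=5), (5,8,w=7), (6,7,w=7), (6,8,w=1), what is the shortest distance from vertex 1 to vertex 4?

Step 1: Build adjacency list with weights:
  1: 2(w=9), 3(w=1), 6(w=9), 8(w=5)
  2: 1(w=9), 3(w=2), 5(w=7), 8(w=8)
  3: 1(w=1), 2(w=2), 5(w=7)
  4: 5(w=2), 6(w=3), 7(w=7)
  5: 2(w=7), 3(w=7), 4(w=2), 6(w=5), 8(w=7)
  6: 1(w=9), 4(w=3), 5(w=5), 7(w=7), 8(w=1)
  7: 4(w=7), 6(w=7)
  8: 1(w=5), 2(w=8), 5(w=7), 6(w=1)

Step 2: Apply Dijkstra's algorithm from vertex 1:
  Visit vertex 1 (distance=0)
    Update dist[2] = 9
    Update dist[3] = 1
    Update dist[6] = 9
    Update dist[8] = 5
  Visit vertex 3 (distance=1)
    Update dist[2] = 3
    Update dist[5] = 8
  Visit vertex 2 (distance=3)
  Visit vertex 8 (distance=5)
    Update dist[6] = 6
  Visit vertex 6 (distance=6)
    Update dist[4] = 9
    Update dist[7] = 13
  Visit vertex 5 (distance=8)
  Visit vertex 4 (distance=9)

Step 3: Shortest path: 1 -> 8 -> 6 -> 4
Total weight: 5 + 1 + 3 = 9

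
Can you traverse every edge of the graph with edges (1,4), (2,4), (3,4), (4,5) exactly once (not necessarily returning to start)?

Step 1: Find the degree of each vertex:
  deg(1) = 1
  deg(2) = 1
  deg(3) = 1
  deg(4) = 4
  deg(5) = 1

Step 2: Count vertices with odd degree:
  Odd-degree vertices: 1, 2, 3, 5 (4 total)

Step 3: Apply Euler's theorem:
  - Eulerian circuit exists iff graph is connected and all vertices have even degree
  - Eulerian path exists iff graph is connected and has 0 or 2 odd-degree vertices

Graph has 4 odd-degree vertices (need 0 or 2).
Neither Eulerian path nor Eulerian circuit exists.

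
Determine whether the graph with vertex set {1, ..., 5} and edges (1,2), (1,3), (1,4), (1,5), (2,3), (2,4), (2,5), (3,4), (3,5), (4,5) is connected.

Step 1: Build adjacency list from edges:
  1: 2, 3, 4, 5
  2: 1, 3, 4, 5
  3: 1, 2, 4, 5
  4: 1, 2, 3, 5
  5: 1, 2, 3, 4

Step 2: Run BFS/DFS from vertex 1:
  Visited: {1, 2, 3, 4, 5}
  Reached 5 of 5 vertices

Step 3: All 5 vertices reached from vertex 1, so the graph is connected.
Answer: Yes, the graph is connected.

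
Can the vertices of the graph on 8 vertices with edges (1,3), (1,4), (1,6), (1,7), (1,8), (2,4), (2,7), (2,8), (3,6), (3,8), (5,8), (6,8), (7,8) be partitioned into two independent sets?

Step 1: Attempt 2-coloring using BFS:
  Start at vertex 1, assign color 0
  Color vertex 3 with color 1 (neighbor of 1)
  Color vertex 4 with color 1 (neighbor of 1)
  Color vertex 6 with color 1 (neighbor of 1)
  Color vertex 7 with color 1 (neighbor of 1)
  Color vertex 8 with color 1 (neighbor of 1)

Step 2: Conflict found! Vertices 3 and 6 are adjacent but have the same color.
This means the graph contains an odd cycle.

The graph is NOT bipartite.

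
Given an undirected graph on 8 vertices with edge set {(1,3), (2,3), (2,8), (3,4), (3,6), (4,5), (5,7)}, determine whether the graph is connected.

Step 1: Build adjacency list from edges:
  1: 3
  2: 3, 8
  3: 1, 2, 4, 6
  4: 3, 5
  5: 4, 7
  6: 3
  7: 5
  8: 2

Step 2: Run BFS/DFS from vertex 1:
  Visited: {1, 3, 2, 4, 6, 8, 5, 7}
  Reached 8 of 8 vertices

Step 3: All 8 vertices reached from vertex 1, so the graph is connected.
Answer: Yes, the graph is connected.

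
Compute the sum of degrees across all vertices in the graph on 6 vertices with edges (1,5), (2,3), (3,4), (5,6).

Step 1: Count edges incident to each vertex:
  deg(1) = 1 (neighbors: 5)
  deg(2) = 1 (neighbors: 3)
  deg(3) = 2 (neighbors: 2, 4)
  deg(4) = 1 (neighbors: 3)
  deg(5) = 2 (neighbors: 1, 6)
  deg(6) = 1 (neighbors: 5)

Step 2: Sum all degrees:
  1 + 1 + 2 + 1 + 2 + 1 = 8

Verification: sum of degrees = 2 * |E| = 2 * 4 = 8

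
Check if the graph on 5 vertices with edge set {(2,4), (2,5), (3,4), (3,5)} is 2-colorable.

Step 1: Attempt 2-coloring using BFS:
  Start at vertex 1, assign color 0
  Start new component at vertex 2, assign color 0
  Color vertex 4 with color 1 (neighbor of 2)
  Color vertex 5 with color 1 (neighbor of 2)
  Color vertex 3 with color 0 (neighbor of 4)

Step 2: 2-coloring succeeded. No conflicts found.
  Set A (color 0): {1, 2, 3}
  Set B (color 1): {4, 5}

The graph is bipartite with partition {1, 2, 3}, {4, 5}.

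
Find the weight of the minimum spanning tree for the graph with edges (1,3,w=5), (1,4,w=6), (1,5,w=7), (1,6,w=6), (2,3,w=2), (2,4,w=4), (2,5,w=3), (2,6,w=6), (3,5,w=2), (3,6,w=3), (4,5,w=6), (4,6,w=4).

Apply Kruskal's algorithm (sort edges by weight, add if no cycle):

Sorted edges by weight:
  (2,3) w=2
  (3,5) w=2
  (2,5) w=3
  (3,6) w=3
  (2,4) w=4
  (4,6) w=4
  (1,3) w=5
  (1,6) w=6
  (1,4) w=6
  (2,6) w=6
  (4,5) w=6
  (1,5) w=7

Add edge (2,3) w=2 -- no cycle. Running total: 2
Add edge (3,5) w=2 -- no cycle. Running total: 4
Skip edge (2,5) w=3 -- would create cycle
Add edge (3,6) w=3 -- no cycle. Running total: 7
Add edge (2,4) w=4 -- no cycle. Running total: 11
Skip edge (4,6) w=4 -- would create cycle
Add edge (1,3) w=5 -- no cycle. Running total: 16

MST edges: (2,3,w=2), (3,5,w=2), (3,6,w=3), (2,4,w=4), (1,3,w=5)
Total MST weight: 2 + 2 + 3 + 4 + 5 = 16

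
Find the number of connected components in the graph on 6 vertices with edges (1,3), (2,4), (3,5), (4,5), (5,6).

Step 1: Build adjacency list from edges:
  1: 3
  2: 4
  3: 1, 5
  4: 2, 5
  5: 3, 4, 6
  6: 5

Step 2: Run BFS/DFS from vertex 1:
  Visited: {1, 3, 5, 4, 6, 2}
  Reached 6 of 6 vertices

Step 3: All 6 vertices reached from vertex 1, so the graph is connected.
Number of connected components: 1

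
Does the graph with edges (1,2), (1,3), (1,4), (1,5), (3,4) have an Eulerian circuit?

Step 1: Find the degree of each vertex:
  deg(1) = 4
  deg(2) = 1
  deg(3) = 2
  deg(4) = 2
  deg(5) = 1

Step 2: Count vertices with odd degree:
  Odd-degree vertices: 2, 5 (2 total)

Step 3: Apply Euler's theorem:
  - Eulerian circuit exists iff graph is connected and all vertices have even degree
  - Eulerian path exists iff graph is connected and has 0 or 2 odd-degree vertices

Graph is connected with exactly 2 odd-degree vertices (2, 5).
Eulerian path exists (starting and ending at the odd-degree vertices), but no Eulerian circuit.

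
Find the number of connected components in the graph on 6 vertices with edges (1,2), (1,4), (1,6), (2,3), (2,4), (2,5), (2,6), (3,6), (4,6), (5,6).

Step 1: Build adjacency list from edges:
  1: 2, 4, 6
  2: 1, 3, 4, 5, 6
  3: 2, 6
  4: 1, 2, 6
  5: 2, 6
  6: 1, 2, 3, 4, 5

Step 2: Run BFS/DFS from vertex 1:
  Visited: {1, 2, 4, 6, 3, 5}
  Reached 6 of 6 vertices

Step 3: All 6 vertices reached from vertex 1, so the graph is connected.
Number of connected components: 1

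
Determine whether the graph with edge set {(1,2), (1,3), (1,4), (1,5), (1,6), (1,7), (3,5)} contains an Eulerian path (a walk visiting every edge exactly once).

Step 1: Find the degree of each vertex:
  deg(1) = 6
  deg(2) = 1
  deg(3) = 2
  deg(4) = 1
  deg(5) = 2
  deg(6) = 1
  deg(7) = 1

Step 2: Count vertices with odd degree:
  Odd-degree vertices: 2, 4, 6, 7 (4 total)

Step 3: Apply Euler's theorem:
  - Eulerian circuit exists iff graph is connected and all vertices have even degree
  - Eulerian path exists iff graph is connected and has 0 or 2 odd-degree vertices

Graph has 4 odd-degree vertices (need 0 or 2).
Neither Eulerian path nor Eulerian circuit exists.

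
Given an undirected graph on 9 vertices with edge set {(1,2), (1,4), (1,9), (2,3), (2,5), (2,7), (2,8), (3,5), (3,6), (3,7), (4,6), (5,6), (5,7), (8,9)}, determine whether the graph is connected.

Step 1: Build adjacency list from edges:
  1: 2, 4, 9
  2: 1, 3, 5, 7, 8
  3: 2, 5, 6, 7
  4: 1, 6
  5: 2, 3, 6, 7
  6: 3, 4, 5
  7: 2, 3, 5
  8: 2, 9
  9: 1, 8

Step 2: Run BFS/DFS from vertex 1:
  Visited: {1, 2, 4, 9, 3, 5, 7, 8, 6}
  Reached 9 of 9 vertices

Step 3: All 9 vertices reached from vertex 1, so the graph is connected.
Answer: Yes, the graph is connected.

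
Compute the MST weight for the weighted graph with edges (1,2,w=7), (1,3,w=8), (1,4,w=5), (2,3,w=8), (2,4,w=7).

Apply Kruskal's algorithm (sort edges by weight, add if no cycle):

Sorted edges by weight:
  (1,4) w=5
  (1,2) w=7
  (2,4) w=7
  (1,3) w=8
  (2,3) w=8

Add edge (1,4) w=5 -- no cycle. Running total: 5
Add edge (1,2) w=7 -- no cycle. Running total: 12
Skip edge (2,4) w=7 -- would create cycle
Add edge (1,3) w=8 -- no cycle. Running total: 20

MST edges: (1,4,w=5), (1,2,w=7), (1,3,w=8)
Total MST weight: 5 + 7 + 8 = 20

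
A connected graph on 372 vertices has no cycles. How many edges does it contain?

A tree on n vertices always has exactly n - 1 edges.
For n = 372: edges = 372 - 1 = 371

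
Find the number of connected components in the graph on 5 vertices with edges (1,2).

Step 1: Build adjacency list from edges:
  1: 2
  2: 1
  3: (none)
  4: (none)
  5: (none)

Step 2: Run BFS/DFS from vertex 1:
  Visited: {1, 2}
  Reached 2 of 5 vertices

Step 3: Only 2 of 5 vertices reached. Graph is disconnected.
Connected components: {1, 2}, {3}, {4}, {5}
Number of connected components: 4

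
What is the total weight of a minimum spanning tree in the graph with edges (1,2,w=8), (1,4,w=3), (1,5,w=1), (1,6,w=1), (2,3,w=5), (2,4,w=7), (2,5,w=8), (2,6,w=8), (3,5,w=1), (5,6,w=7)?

Apply Kruskal's algorithm (sort edges by weight, add if no cycle):

Sorted edges by weight:
  (1,6) w=1
  (1,5) w=1
  (3,5) w=1
  (1,4) w=3
  (2,3) w=5
  (2,4) w=7
  (5,6) w=7
  (1,2) w=8
  (2,5) w=8
  (2,6) w=8

Add edge (1,6) w=1 -- no cycle. Running total: 1
Add edge (1,5) w=1 -- no cycle. Running total: 2
Add edge (3,5) w=1 -- no cycle. Running total: 3
Add edge (1,4) w=3 -- no cycle. Running total: 6
Add edge (2,3) w=5 -- no cycle. Running total: 11

MST edges: (1,6,w=1), (1,5,w=1), (3,5,w=1), (1,4,w=3), (2,3,w=5)
Total MST weight: 1 + 1 + 1 + 3 + 5 = 11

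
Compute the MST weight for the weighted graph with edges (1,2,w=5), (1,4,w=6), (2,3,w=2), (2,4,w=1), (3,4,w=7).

Apply Kruskal's algorithm (sort edges by weight, add if no cycle):

Sorted edges by weight:
  (2,4) w=1
  (2,3) w=2
  (1,2) w=5
  (1,4) w=6
  (3,4) w=7

Add edge (2,4) w=1 -- no cycle. Running total: 1
Add edge (2,3) w=2 -- no cycle. Running total: 3
Add edge (1,2) w=5 -- no cycle. Running total: 8

MST edges: (2,4,w=1), (2,3,w=2), (1,2,w=5)
Total MST weight: 1 + 2 + 5 = 8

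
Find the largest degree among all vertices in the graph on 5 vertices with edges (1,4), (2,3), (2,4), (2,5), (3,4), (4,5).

Step 1: Count edges incident to each vertex:
  deg(1) = 1 (neighbors: 4)
  deg(2) = 3 (neighbors: 3, 4, 5)
  deg(3) = 2 (neighbors: 2, 4)
  deg(4) = 4 (neighbors: 1, 2, 3, 5)
  deg(5) = 2 (neighbors: 2, 4)

Step 2: Find maximum:
  max(1, 3, 2, 4, 2) = 4 (vertex 4)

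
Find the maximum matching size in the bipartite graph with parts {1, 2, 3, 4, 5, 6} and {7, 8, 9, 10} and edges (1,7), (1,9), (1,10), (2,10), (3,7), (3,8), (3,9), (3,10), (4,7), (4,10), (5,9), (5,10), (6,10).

Step 1: List the neighbors of each left vertex:
  1: 7, 9, 10
  2: 10
  3: 7, 8, 9, 10
  4: 7, 10
  5: 9, 10
  6: 10

Step 2: Greedily match left vertices, then look for augmenting paths:
  Match 1 -- 7
  Match 2 -- 10
  Match 3 -- 8
  Match 5 -- 9
  No augmenting path remains.

Step 3: Verify this is maximum:
  Matching size 4 = min(|L|, |R|) = min(6, 4), which is an upper bound, so this matching is maximum.

Maximum matching: {(1,7), (2,10), (3,8), (5,9)}
Size: 4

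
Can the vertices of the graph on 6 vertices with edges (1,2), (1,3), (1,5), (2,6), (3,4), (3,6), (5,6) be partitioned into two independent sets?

Step 1: Attempt 2-coloring using BFS:
  Start at vertex 1, assign color 0
  Color vertex 2 with color 1 (neighbor of 1)
  Color vertex 3 with color 1 (neighbor of 1)
  Color vertex 5 with color 1 (neighbor of 1)
  Color vertex 6 with color 0 (neighbor of 2)
  Color vertex 4 with color 0 (neighbor of 3)

Step 2: 2-coloring succeeded. No conflicts found.
  Set A (color 0): {1, 4, 6}
  Set B (color 1): {2, 3, 5}

The graph is bipartite with partition {1, 4, 6}, {2, 3, 5}.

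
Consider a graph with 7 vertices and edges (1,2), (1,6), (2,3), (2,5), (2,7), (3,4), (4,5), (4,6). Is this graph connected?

Step 1: Build adjacency list from edges:
  1: 2, 6
  2: 1, 3, 5, 7
  3: 2, 4
  4: 3, 5, 6
  5: 2, 4
  6: 1, 4
  7: 2

Step 2: Run BFS/DFS from vertex 1:
  Visited: {1, 2, 6, 3, 5, 7, 4}
  Reached 7 of 7 vertices

Step 3: All 7 vertices reached from vertex 1, so the graph is connected.
Answer: Yes, the graph is connected.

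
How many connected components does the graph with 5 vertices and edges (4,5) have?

Step 1: Build adjacency list from edges:
  1: (none)
  2: (none)
  3: (none)
  4: 5
  5: 4

Step 2: Run BFS/DFS from vertex 1:
  Visited: {1}
  Reached 1 of 5 vertices

Step 3: Only 1 of 5 vertices reached. Graph is disconnected.
Connected components: {1}, {2}, {3}, {4, 5}
Number of connected components: 4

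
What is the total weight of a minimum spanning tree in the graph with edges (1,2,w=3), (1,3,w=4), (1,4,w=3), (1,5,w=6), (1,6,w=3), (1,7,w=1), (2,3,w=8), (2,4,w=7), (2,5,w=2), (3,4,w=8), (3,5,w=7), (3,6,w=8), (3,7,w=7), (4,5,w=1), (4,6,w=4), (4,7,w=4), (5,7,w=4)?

Apply Kruskal's algorithm (sort edges by weight, add if no cycle):

Sorted edges by weight:
  (1,7) w=1
  (4,5) w=1
  (2,5) w=2
  (1,2) w=3
  (1,4) w=3
  (1,6) w=3
  (1,3) w=4
  (4,6) w=4
  (4,7) w=4
  (5,7) w=4
  (1,5) w=6
  (2,4) w=7
  (3,5) w=7
  (3,7) w=7
  (2,3) w=8
  (3,4) w=8
  (3,6) w=8

Add edge (1,7) w=1 -- no cycle. Running total: 1
Add edge (4,5) w=1 -- no cycle. Running total: 2
Add edge (2,5) w=2 -- no cycle. Running total: 4
Add edge (1,2) w=3 -- no cycle. Running total: 7
Skip edge (1,4) w=3 -- would create cycle
Add edge (1,6) w=3 -- no cycle. Running total: 10
Add edge (1,3) w=4 -- no cycle. Running total: 14

MST edges: (1,7,w=1), (4,5,w=1), (2,5,w=2), (1,2,w=3), (1,6,w=3), (1,3,w=4)
Total MST weight: 1 + 1 + 2 + 3 + 3 + 4 = 14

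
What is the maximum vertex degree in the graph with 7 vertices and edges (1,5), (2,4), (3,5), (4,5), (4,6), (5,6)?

Step 1: Count edges incident to each vertex:
  deg(1) = 1 (neighbors: 5)
  deg(2) = 1 (neighbors: 4)
  deg(3) = 1 (neighbors: 5)
  deg(4) = 3 (neighbors: 2, 5, 6)
  deg(5) = 4 (neighbors: 1, 3, 4, 6)
  deg(6) = 2 (neighbors: 4, 5)
  deg(7) = 0 (neighbors: none)

Step 2: Find maximum:
  max(1, 1, 1, 3, 4, 2, 0) = 4 (vertex 5)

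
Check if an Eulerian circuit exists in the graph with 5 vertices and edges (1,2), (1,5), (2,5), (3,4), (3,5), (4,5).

Step 1: Find the degree of each vertex:
  deg(1) = 2
  deg(2) = 2
  deg(3) = 2
  deg(4) = 2
  deg(5) = 4

Step 2: Count vertices with odd degree:
  All vertices have even degree (0 odd-degree vertices)

Step 3: Apply Euler's theorem:
  - Eulerian circuit exists iff graph is connected and all vertices have even degree
  - Eulerian path exists iff graph is connected and has 0 or 2 odd-degree vertices

Graph is connected with 0 odd-degree vertices.
Both Eulerian circuit and Eulerian path exist.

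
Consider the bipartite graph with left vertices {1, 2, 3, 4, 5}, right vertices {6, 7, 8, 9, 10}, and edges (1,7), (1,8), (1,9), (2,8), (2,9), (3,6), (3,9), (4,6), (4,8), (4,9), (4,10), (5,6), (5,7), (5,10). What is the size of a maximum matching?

Step 1: List the neighbors of each left vertex:
  1: 7, 8, 9
  2: 8, 9
  3: 6, 9
  4: 6, 8, 9, 10
  5: 6, 7, 10

Step 2: Greedily match left vertices, then look for augmenting paths:
  Match 1 -- 7
  Match 2 -- 8
  Match 3 -- 6
  Match 4 -- 9
  Match 5 -- 10
  No augmenting path remains.

Step 3: Verify this is maximum:
  Matching size 5 = min(|L|, |R|) = min(5, 5), which is an upper bound, so this matching is maximum.

Maximum matching: {(1,7), (2,8), (3,6), (4,9), (5,10)}
Size: 5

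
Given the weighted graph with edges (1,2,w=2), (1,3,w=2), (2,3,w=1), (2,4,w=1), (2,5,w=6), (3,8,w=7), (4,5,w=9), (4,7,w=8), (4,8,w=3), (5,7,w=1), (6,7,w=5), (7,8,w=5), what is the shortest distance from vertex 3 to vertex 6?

Step 1: Build adjacency list with weights:
  1: 2(w=2), 3(w=2)
  2: 1(w=2), 3(w=1), 4(w=1), 5(w=6)
  3: 1(w=2), 2(w=1), 8(w=7)
  4: 2(w=1), 5(w=9), 7(w=8), 8(w=3)
  5: 2(w=6), 4(w=9), 7(w=1)
  6: 7(w=5)
  7: 4(w=8), 5(w=1), 6(w=5), 8(w=5)
  8: 3(w=7), 4(w=3), 7(w=5)

Step 2: Apply Dijkstra's algorithm from vertex 3:
  Visit vertex 3 (distance=0)
    Update dist[1] = 2
    Update dist[2] = 1
    Update dist[8] = 7
  Visit vertex 2 (distance=1)
    Update dist[4] = 2
    Update dist[5] = 7
  Visit vertex 1 (distance=2)
  Visit vertex 4 (distance=2)
    Update dist[7] = 10
    Update dist[8] = 5
  Visit vertex 8 (distance=5)
  Visit vertex 5 (distance=7)
    Update dist[7] = 8
  Visit vertex 7 (distance=8)
    Update dist[6] = 13
  Visit vertex 6 (distance=13)

Step 3: Shortest path: 3 -> 2 -> 5 -> 7 -> 6
Total weight: 1 + 6 + 1 + 5 = 13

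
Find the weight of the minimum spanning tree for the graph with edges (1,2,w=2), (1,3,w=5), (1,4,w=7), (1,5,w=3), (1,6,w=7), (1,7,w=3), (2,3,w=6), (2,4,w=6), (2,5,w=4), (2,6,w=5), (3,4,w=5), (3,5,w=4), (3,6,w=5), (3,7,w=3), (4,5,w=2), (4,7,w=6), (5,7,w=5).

Apply Kruskal's algorithm (sort edges by weight, add if no cycle):

Sorted edges by weight:
  (1,2) w=2
  (4,5) w=2
  (1,5) w=3
  (1,7) w=3
  (3,7) w=3
  (2,5) w=4
  (3,5) w=4
  (1,3) w=5
  (2,6) w=5
  (3,4) w=5
  (3,6) w=5
  (5,7) w=5
  (2,4) w=6
  (2,3) w=6
  (4,7) w=6
  (1,6) w=7
  (1,4) w=7

Add edge (1,2) w=2 -- no cycle. Running total: 2
Add edge (4,5) w=2 -- no cycle. Running total: 4
Add edge (1,5) w=3 -- no cycle. Running total: 7
Add edge (1,7) w=3 -- no cycle. Running total: 10
Add edge (3,7) w=3 -- no cycle. Running total: 13
Skip edge (2,5) w=4 -- would create cycle
Skip edge (3,5) w=4 -- would create cycle
Skip edge (1,3) w=5 -- would create cycle
Add edge (2,6) w=5 -- no cycle. Running total: 18

MST edges: (1,2,w=2), (4,5,w=2), (1,5,w=3), (1,7,w=3), (3,7,w=3), (2,6,w=5)
Total MST weight: 2 + 2 + 3 + 3 + 3 + 5 = 18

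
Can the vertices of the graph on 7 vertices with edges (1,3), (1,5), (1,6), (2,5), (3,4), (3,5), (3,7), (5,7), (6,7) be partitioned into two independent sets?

Step 1: Attempt 2-coloring using BFS:
  Start at vertex 1, assign color 0
  Color vertex 3 with color 1 (neighbor of 1)
  Color vertex 5 with color 1 (neighbor of 1)
  Color vertex 6 with color 1 (neighbor of 1)
  Color vertex 4 with color 0 (neighbor of 3)

Step 2: Conflict found! Vertices 3 and 5 are adjacent but have the same color.
This means the graph contains an odd cycle.

The graph is NOT bipartite.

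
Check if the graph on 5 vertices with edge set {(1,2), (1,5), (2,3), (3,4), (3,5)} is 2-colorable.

Step 1: Attempt 2-coloring using BFS:
  Start at vertex 1, assign color 0
  Color vertex 2 with color 1 (neighbor of 1)
  Color vertex 5 with color 1 (neighbor of 1)
  Color vertex 3 with color 0 (neighbor of 2)
  Color vertex 4 with color 1 (neighbor of 3)

Step 2: 2-coloring succeeded. No conflicts found.
  Set A (color 0): {1, 3}
  Set B (color 1): {2, 4, 5}

The graph is bipartite with partition {1, 3}, {2, 4, 5}.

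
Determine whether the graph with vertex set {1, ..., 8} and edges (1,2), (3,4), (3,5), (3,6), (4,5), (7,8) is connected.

Step 1: Build adjacency list from edges:
  1: 2
  2: 1
  3: 4, 5, 6
  4: 3, 5
  5: 3, 4
  6: 3
  7: 8
  8: 7

Step 2: Run BFS/DFS from vertex 1:
  Visited: {1, 2}
  Reached 2 of 8 vertices

Step 3: Only 2 of 8 vertices reached. Graph is disconnected.
Connected components: {1, 2}, {3, 4, 5, 6}, {7, 8}
Answer: No, the graph is not connected (3 components).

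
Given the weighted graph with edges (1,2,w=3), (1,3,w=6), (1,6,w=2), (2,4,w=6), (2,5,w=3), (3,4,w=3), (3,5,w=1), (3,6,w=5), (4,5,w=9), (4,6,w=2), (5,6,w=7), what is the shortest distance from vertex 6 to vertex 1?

Step 1: Build adjacency list with weights:
  1: 2(w=3), 3(w=6), 6(w=2)
  2: 1(w=3), 4(w=6), 5(w=3)
  3: 1(w=6), 4(w=3), 5(w=1), 6(w=5)
  4: 2(w=6), 3(w=3), 5(w=9), 6(w=2)
  5: 2(w=3), 3(w=1), 4(w=9), 6(w=7)
  6: 1(w=2), 3(w=5), 4(w=2), 5(w=7)

Step 2: Apply Dijkstra's algorithm from vertex 6:
  Visit vertex 6 (distance=0)
    Update dist[1] = 2
    Update dist[3] = 5
    Update dist[4] = 2
    Update dist[5] = 7
  Visit vertex 1 (distance=2)
    Update dist[2] = 5

Step 3: Shortest path: 6 -> 1
Total weight: 2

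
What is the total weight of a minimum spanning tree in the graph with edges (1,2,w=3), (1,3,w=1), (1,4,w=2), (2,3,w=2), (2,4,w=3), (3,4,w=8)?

Apply Kruskal's algorithm (sort edges by weight, add if no cycle):

Sorted edges by weight:
  (1,3) w=1
  (1,4) w=2
  (2,3) w=2
  (1,2) w=3
  (2,4) w=3
  (3,4) w=8

Add edge (1,3) w=1 -- no cycle. Running total: 1
Add edge (1,4) w=2 -- no cycle. Running total: 3
Add edge (2,3) w=2 -- no cycle. Running total: 5

MST edges: (1,3,w=1), (1,4,w=2), (2,3,w=2)
Total MST weight: 1 + 2 + 2 = 5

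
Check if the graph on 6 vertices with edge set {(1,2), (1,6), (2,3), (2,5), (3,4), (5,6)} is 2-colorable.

Step 1: Attempt 2-coloring using BFS:
  Start at vertex 1, assign color 0
  Color vertex 2 with color 1 (neighbor of 1)
  Color vertex 6 with color 1 (neighbor of 1)
  Color vertex 3 with color 0 (neighbor of 2)
  Color vertex 5 with color 0 (neighbor of 2)
  Color vertex 4 with color 1 (neighbor of 3)

Step 2: 2-coloring succeeded. No conflicts found.
  Set A (color 0): {1, 3, 5}
  Set B (color 1): {2, 4, 6}

The graph is bipartite with partition {1, 3, 5}, {2, 4, 6}.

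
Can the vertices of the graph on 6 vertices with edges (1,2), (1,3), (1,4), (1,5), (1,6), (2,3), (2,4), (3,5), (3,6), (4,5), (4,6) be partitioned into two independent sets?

Step 1: Attempt 2-coloring using BFS:
  Start at vertex 1, assign color 0
  Color vertex 2 with color 1 (neighbor of 1)
  Color vertex 3 with color 1 (neighbor of 1)
  Color vertex 4 with color 1 (neighbor of 1)
  Color vertex 5 with color 1 (neighbor of 1)
  Color vertex 6 with color 1 (neighbor of 1)

Step 2: Conflict found! Vertices 2 and 3 are adjacent but have the same color.
This means the graph contains an odd cycle.

The graph is NOT bipartite.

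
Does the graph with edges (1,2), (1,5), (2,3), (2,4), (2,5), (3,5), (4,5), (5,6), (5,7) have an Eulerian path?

Step 1: Find the degree of each vertex:
  deg(1) = 2
  deg(2) = 4
  deg(3) = 2
  deg(4) = 2
  deg(5) = 6
  deg(6) = 1
  deg(7) = 1

Step 2: Count vertices with odd degree:
  Odd-degree vertices: 6, 7 (2 total)

Step 3: Apply Euler's theorem:
  - Eulerian circuit exists iff graph is connected and all vertices have even degree
  - Eulerian path exists iff graph is connected and has 0 or 2 odd-degree vertices

Graph is connected with exactly 2 odd-degree vertices (6, 7).
Eulerian path exists (starting and ending at the odd-degree vertices), but no Eulerian circuit.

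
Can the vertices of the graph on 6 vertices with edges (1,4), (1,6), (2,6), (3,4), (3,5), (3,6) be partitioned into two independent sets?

Step 1: Attempt 2-coloring using BFS:
  Start at vertex 1, assign color 0
  Color vertex 4 with color 1 (neighbor of 1)
  Color vertex 6 with color 1 (neighbor of 1)
  Color vertex 3 with color 0 (neighbor of 4)
  Color vertex 2 with color 0 (neighbor of 6)
  Color vertex 5 with color 1 (neighbor of 3)

Step 2: 2-coloring succeeded. No conflicts found.
  Set A (color 0): {1, 2, 3}
  Set B (color 1): {4, 5, 6}

The graph is bipartite with partition {1, 2, 3}, {4, 5, 6}.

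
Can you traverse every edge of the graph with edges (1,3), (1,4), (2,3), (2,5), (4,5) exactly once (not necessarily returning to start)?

Step 1: Find the degree of each vertex:
  deg(1) = 2
  deg(2) = 2
  deg(3) = 2
  deg(4) = 2
  deg(5) = 2

Step 2: Count vertices with odd degree:
  All vertices have even degree (0 odd-degree vertices)

Step 3: Apply Euler's theorem:
  - Eulerian circuit exists iff graph is connected and all vertices have even degree
  - Eulerian path exists iff graph is connected and has 0 or 2 odd-degree vertices

Graph is connected with 0 odd-degree vertices.
Both Eulerian circuit and Eulerian path exist.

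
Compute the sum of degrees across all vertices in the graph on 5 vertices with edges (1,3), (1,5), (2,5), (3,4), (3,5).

Step 1: Count edges incident to each vertex:
  deg(1) = 2 (neighbors: 3, 5)
  deg(2) = 1 (neighbors: 5)
  deg(3) = 3 (neighbors: 1, 4, 5)
  deg(4) = 1 (neighbors: 3)
  deg(5) = 3 (neighbors: 1, 2, 3)

Step 2: Sum all degrees:
  2 + 1 + 3 + 1 + 3 = 10

Verification: sum of degrees = 2 * |E| = 2 * 5 = 10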